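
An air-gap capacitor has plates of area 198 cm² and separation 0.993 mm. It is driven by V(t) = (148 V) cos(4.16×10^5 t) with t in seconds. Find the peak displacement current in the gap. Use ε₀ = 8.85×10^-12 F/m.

0.0109 A

The displacement current equals the conduction current C dV/dt, which peaks at C V₀ ω.
With C = ε₀A/d = (8.85×10^-12)(0.0198)/(9.93×10^-4) = 1.765×10^-10 F and ω = 4.16×10^5 rad/s, I_d,max = (1.765×10^-10)(148)(4.16×10^5) = 0.0109 A.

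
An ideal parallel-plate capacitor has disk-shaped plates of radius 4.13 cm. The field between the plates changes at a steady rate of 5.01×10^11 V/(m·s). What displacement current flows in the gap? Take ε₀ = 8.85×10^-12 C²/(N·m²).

I_d = ε₀ A (dE/dt) = (8.85×10^-12)(5.359×10^-3 m²)(5.01×10^11) = 0.0238 A.

0.0238 A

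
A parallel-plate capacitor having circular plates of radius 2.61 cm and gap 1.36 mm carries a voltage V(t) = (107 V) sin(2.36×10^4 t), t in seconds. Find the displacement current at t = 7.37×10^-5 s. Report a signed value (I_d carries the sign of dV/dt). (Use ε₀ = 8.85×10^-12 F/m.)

-5.90×10^-6 A

C = ε₀A/d = (8.85×10^-12)(2.140×10^-3)/(1.36×10^-3) = 1.393×10^-11 F. dV/dt = V₀ω·cos(ωt); at ωt = 1.73932 rad this factor is -0.1677.
I_d = C dV/dt = (1.393×10^-11)(107)(2.36×10^4)(-0.1677) = -5.90×10^-6 A.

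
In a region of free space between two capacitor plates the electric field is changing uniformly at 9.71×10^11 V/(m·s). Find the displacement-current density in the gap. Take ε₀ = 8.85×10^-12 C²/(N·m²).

8.59 A/m²

J_d = ε₀ dE/dt = (8.85×10^-12)(9.71×10^11) = 8.59 A/m².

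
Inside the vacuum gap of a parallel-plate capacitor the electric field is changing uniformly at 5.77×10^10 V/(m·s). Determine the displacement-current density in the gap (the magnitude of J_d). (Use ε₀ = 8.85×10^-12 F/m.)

0.511 A/m²

The displacement-current density is ε₀ ∂E/∂t = (8.85×10^-12)(5.77×10^10) = 0.511 A/m².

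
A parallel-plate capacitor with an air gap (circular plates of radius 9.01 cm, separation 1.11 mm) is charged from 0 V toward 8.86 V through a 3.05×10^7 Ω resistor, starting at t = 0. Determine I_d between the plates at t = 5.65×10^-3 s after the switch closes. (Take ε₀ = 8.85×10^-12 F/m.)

1.17×10^-7 A

C = ε₀A/d = (8.85×10^-12)(0.02550)/(1.11×10^-3) = 2.033×10^-10 F, so τ = RC = 6.201×10^-3 s.
The conduction current is I(t) = (V₀/R) e^(−t/τ), and the displacement current between the plates equals it.
t/τ = 0.9111; I_d = (8.86/3.05×10^7) · e^(−0.9111) = (2.905×10^-7)(0.4021) = 1.17×10^-7 A.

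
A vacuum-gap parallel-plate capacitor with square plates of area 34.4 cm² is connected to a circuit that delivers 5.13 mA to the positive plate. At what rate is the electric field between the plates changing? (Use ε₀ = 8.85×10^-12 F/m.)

Charge continuity gives I_d = I = 5.13×10^-3 A between the plates.
Since I_d = ε₀ A dE/dt, dE/dt = I_d/(ε₀A) = (5.13×10^-3)/((8.85×10^-12)(3.44×10^-3)) = 1.69×10^11 V/(m·s).

1.69×10^11 V/(m·s)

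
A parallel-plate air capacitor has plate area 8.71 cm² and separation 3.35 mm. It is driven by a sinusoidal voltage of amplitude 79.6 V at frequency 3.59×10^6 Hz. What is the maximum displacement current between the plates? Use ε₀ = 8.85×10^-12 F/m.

C = ε₀A/d = (8.85×10^-12)(8.71×10^-4)/(3.35×10^-3) = 2.301×10^-12 F; ω = 2πf = 2.256×10^7 rad/s.
I_d = C dV/dt, so |I_d|_max = C V₀ ω = (2.301×10^-12)(79.6)(2.256×10^7) = 4.13×10^-3 A.

4.13×10^-3 A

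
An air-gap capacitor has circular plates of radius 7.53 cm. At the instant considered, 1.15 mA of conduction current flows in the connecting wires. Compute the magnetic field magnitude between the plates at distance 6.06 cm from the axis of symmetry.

No conduction current crosses the gap, so I_d there equals the 1.15×10^-3 A in the leads.
An Ampèrian loop of radius r encloses a fraction (r/R)² of I_d. Then B·2πr = μ₀ I_d (r/R)², giving B = μ₀ I_d r/(2πR²) = 2.46×10^-9 T.

2.46×10^-9 T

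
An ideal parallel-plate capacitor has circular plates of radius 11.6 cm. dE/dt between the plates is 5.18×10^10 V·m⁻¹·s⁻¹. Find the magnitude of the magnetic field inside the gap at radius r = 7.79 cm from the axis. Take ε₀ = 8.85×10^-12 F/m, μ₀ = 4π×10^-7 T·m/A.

Total displacement current: I_d = ε₀(πR²)(dE/dt) = (8.85×10^-12)(0.04227)(5.18×10^10) = 0.01938 A.
∮B·dl = μ₀ I_d,enc with I_d,enc = I_d r²/R² = 8.740×10^-3 A; so B = μ₀ I_d,enc/(2πr) = 2.24×10^-8 T.

2.24×10^-8 T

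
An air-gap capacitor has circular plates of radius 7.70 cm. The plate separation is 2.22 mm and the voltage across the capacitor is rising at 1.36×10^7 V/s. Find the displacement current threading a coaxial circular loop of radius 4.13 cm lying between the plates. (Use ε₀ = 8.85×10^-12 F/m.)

2.91×10^-4 A

I_d = C dV/dt with C = ε₀πR²/d = 7.427×10^-11 F, so I_d = (7.427×10^-11)(1.36×10^7) = 1.010×10^-3 A.
The field is uniform, so I_d,enc = I_d (r/R)² = (1.010×10^-3)(4.13/7.70)² = 2.91×10^-4 A.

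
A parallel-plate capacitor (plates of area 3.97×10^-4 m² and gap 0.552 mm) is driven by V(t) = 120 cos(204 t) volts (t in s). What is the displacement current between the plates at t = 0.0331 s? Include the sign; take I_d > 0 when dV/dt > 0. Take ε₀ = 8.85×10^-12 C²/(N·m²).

C = ε₀A/d = (8.85×10^-12)(3.97×10^-4)/(5.52×10^-4) = 6.365×10^-12 F. dV/dt = V₀ω·−sin(ωt); at ωt = 6.7524 rad this factor is -0.4522.
I_d = C dV/dt = (6.365×10^-12)(120)(204)(-0.4522) = -7.05×10^-8 A.

-7.05×10^-8 A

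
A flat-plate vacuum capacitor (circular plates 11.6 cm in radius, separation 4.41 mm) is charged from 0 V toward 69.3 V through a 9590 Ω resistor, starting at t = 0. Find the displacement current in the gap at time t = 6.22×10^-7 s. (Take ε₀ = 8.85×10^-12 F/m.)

With C = ε₀A/d = (8.85×10^-12)(0.04227)/(4.41×10^-3) = 8.483×10^-11 F, the time constant is τ = RC = 8.135×10^-7 s, so t/τ = 0.7646 and e^(−t/τ) = 0.4655.
I_d = I_cond = (V₀/R) e^(−t/τ) = (7.226×10^-3)(0.4655) = 3.36×10^-3 A.

3.36×10^-3 A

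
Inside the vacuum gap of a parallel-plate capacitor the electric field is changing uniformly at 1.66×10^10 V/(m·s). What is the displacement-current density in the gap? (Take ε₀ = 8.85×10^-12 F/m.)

J_d = ε₀ dE/dt = (8.85×10^-12)(1.66×10^10) = 0.147 A/m².

0.147 A/m²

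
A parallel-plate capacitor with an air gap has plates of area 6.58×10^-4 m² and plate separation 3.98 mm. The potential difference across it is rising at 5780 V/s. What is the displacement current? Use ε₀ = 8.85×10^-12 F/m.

The field between the plates is E = V/d, so dE/dt = (5780)/(3.98×10^-3 m) = 1.452×10^6 V/(m·s).
I_d = ε₀ A (dE/dt) = (8.85×10^-12)(6.58×10^-4)(1.452×10^6) = 8.46×10^-9 A.

8.46×10^-9 A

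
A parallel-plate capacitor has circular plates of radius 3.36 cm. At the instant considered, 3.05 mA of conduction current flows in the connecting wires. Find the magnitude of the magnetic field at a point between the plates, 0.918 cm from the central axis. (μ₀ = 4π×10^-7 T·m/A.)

No conduction current crosses the gap, so I_d there equals the 3.05×10^-3 A in the leads.
For r < R the Ampère–Maxwell law gives B(2πr) = μ₀ I_d (r²/R²), so B = μ₀ I_d r/(2πR²) = (4π×10^-7)(3.05×10^-3)(9.18×10^-3)/(2π·0.0336²) = 4.96×10^-9 T.

4.96×10^-9 T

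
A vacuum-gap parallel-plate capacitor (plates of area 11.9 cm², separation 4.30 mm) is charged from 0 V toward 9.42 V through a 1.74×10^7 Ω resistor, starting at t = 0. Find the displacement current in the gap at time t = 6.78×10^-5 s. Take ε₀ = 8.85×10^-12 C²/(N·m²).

1.10×10^-7 A

C = ε₀A/d = (8.85×10^-12)(1.19×10^-3)/(4.30×10^-3) = 2.449×10^-12 F, so τ = RC = 4.261×10^-5 s.
The conduction current is I(t) = (V₀/R) e^(−t/τ), and the displacement current between the plates equals it.
t/τ = 1.591; I_d = (9.42/1.74×10^7) · e^(−1.591) = (5.414×10^-7)(0.2037) = 1.10×10^-7 A.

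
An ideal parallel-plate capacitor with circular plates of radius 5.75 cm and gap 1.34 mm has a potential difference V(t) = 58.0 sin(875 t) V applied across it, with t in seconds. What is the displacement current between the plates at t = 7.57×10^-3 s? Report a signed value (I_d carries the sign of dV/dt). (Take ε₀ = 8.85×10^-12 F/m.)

3.28×10^-6 A

C = ε₀A/d = (8.85×10^-12)(0.01039)/(1.34×10^-3) = 6.862×10^-11 F. dV/dt = V₀ω·cos(ωt); at ωt = 6.62375 rad this factor is 0.9426.
I_d = C dV/dt = (6.862×10^-11)(58.0)(875)(0.9426) = 3.28×10^-6 A.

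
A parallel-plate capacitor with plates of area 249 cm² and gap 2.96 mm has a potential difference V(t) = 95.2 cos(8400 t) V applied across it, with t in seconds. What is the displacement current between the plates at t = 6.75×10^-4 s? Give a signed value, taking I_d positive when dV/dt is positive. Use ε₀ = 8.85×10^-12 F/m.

C = ε₀A/d = (8.85×10^-12)(0.0249)/(2.96×10^-3) = 7.445×10^-11 F. dV/dt = V₀ω·−sin(ωt); at ωt = 5.67 rad this factor is 0.5755.
I_d = C dV/dt = (7.445×10^-11)(95.2)(8400)(0.5755) = 3.43×10^-5 A.

3.43×10^-5 A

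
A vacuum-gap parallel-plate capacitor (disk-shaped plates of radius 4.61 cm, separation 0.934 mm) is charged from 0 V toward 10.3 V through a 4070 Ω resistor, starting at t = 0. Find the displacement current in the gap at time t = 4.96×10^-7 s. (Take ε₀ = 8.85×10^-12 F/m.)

C = ε₀A/d = (8.85×10^-12)(6.677×10^-3)/(9.34×10^-4) = 6.327×10^-11 F and τ = RC = 2.575×10^-7 s. I_d in the gap equals the RC charging current.
I_d(t) = (V₀/R) e^(−t/τ) = 2.531×10^-3 · e^(−1.926) = 3.69×10^-4 A.

3.69×10^-4 A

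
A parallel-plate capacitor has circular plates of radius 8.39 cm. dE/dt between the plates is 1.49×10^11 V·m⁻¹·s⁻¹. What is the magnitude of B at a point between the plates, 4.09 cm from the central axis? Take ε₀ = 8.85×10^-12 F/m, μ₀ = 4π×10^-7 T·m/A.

3.39×10^-8 T

Through the whole plate area (πR² = 0.02211 m²), I_d = ε₀ πR² dE/dt = 0.02916 A.
An Ampèrian loop of radius r encloses a fraction (r/R)² of I_d. Then B·2πr = μ₀ I_d (r/R)², giving B = μ₀ I_d r/(2πR²) = 3.39×10^-8 T.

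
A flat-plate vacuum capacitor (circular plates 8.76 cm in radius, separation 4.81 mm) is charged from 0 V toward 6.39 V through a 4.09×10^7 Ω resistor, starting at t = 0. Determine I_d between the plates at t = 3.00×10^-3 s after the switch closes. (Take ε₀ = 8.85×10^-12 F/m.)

C = ε₀A/d = (8.85×10^-12)(0.02411)/(4.81×10^-3) = 4.436×10^-11 F, so τ = RC = 1.814×10^-3 s.
The conduction current is I(t) = (V₀/R) e^(−t/τ), and the displacement current between the plates equals it.
t/τ = 1.654; I_d = (6.39/4.09×10^7) · e^(−1.654) = (1.562×10^-7)(0.1913) = 2.99×10^-8 A.

2.99×10^-8 A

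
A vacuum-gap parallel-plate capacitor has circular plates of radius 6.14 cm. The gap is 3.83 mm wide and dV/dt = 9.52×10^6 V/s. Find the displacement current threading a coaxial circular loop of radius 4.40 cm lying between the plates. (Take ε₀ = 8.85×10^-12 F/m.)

1.34×10^-4 A

dE/dt = (dV/dt)/d = 2.486×10^9 V/(m·s); I_d = ε₀(πR²)(dE/dt) = (8.85×10^-12)(0.01184)(2.486×10^9) = 2.605×10^-4 A.
Through an area πr² the displacement current is I_d·(πr²/πR²) = I_d (r/R)² = 1.34×10^-4 A.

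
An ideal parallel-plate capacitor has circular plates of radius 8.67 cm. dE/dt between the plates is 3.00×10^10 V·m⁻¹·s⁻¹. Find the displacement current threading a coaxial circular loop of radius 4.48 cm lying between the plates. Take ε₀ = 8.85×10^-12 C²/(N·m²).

I_d = ε₀ dΦ_E/dt = ε₀ πR² (dE/dt) = (8.85×10^-12)(0.02362)(3.00×10^10) = 6.271×10^-3 A through the full plate area.
The field is uniform, so I_d,enc = I_d (r/R)² = (6.271×10^-3)(4.48/8.67)² = 1.67×10^-3 A.

1.67×10^-3 A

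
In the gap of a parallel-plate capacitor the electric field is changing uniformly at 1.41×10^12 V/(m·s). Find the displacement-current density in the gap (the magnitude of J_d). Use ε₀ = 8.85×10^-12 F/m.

12.5 A/m²

J_d = ε₀ dE/dt = (8.85×10^-12)(1.41×10^12) = 12.5 A/m².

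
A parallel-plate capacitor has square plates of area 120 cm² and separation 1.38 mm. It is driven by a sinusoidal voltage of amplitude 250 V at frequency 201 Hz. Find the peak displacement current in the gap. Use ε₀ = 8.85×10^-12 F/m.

2.43×10^-5 A

The displacement current equals the conduction current C dV/dt, which peaks at C V₀ ω.
With C = ε₀A/d = (8.85×10^-12)(0.0120)/(1.38×10^-3) = 7.696×10^-11 F and ω = 2πf = 1263 rad/s, I_d,max = (7.696×10^-11)(250)(1263) = 2.43×10^-5 A.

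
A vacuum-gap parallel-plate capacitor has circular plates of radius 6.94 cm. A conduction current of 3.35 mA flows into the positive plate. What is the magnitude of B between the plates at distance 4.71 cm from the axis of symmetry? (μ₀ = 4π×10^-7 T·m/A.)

6.55×10^-9 T

Between the plates the displacement current equals the wire current: I_d = 3.35 mA = 3.35×10^-3 A.
For r < R the Ampère–Maxwell law gives B(2πr) = μ₀ I_d (r²/R²), so B = μ₀ I_d r/(2πR²) = (4π×10^-7)(3.35×10^-3)(0.0471)/(2π·0.0694²) = 6.55×10^-9 T.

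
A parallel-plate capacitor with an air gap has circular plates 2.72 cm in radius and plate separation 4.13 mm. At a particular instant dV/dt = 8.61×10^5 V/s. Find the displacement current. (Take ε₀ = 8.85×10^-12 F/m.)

The field between the plates is E = V/d, so dE/dt = (8.61×10^5)/(4.13×10^-3 m) = 2.085×10^8 V/(m·s).
I_d = ε₀ A (dE/dt) = (8.85×10^-12)(2.324×10^-3)(2.085×10^8) = 4.29×10^-6 A.

4.29×10^-6 A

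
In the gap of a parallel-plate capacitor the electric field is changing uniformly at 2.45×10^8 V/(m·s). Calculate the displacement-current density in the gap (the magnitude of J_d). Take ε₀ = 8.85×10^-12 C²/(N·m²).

2.17×10^-3 A/m²

The displacement-current density is ε₀ ∂E/∂t = (8.85×10^-12)(2.45×10^8) = 2.17×10^-3 A/m².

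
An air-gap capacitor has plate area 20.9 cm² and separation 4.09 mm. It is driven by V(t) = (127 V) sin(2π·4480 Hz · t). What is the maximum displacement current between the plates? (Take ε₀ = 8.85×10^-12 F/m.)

(dE/dt)_max = V₀ω/d = 8.741×10^8 V/(m·s); ω = 2πf = 2.815×10^4 rad/s.
I_d,max = ε₀ A (dE/dt)_max = (8.85×10^-12)(2.09×10^-3)(8.741×10^8) = 1.62×10^-5 A.

1.62×10^-5 A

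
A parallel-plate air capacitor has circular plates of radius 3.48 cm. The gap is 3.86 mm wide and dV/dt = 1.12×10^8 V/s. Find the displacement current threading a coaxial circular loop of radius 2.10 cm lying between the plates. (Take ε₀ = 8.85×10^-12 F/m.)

I_d = C dV/dt with C = ε₀πR²/d = 8.724×10^-12 F, so I_d = (8.724×10^-12)(1.12×10^8) = 9.771×10^-4 A.
Through an area πr² the displacement current is I_d·(πr²/πR²) = I_d (r/R)² = 3.56×10^-4 A.

3.56×10^-4 A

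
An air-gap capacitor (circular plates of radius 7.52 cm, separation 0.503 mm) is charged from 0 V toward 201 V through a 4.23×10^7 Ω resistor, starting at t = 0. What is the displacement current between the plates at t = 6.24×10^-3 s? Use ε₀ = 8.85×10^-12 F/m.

2.96×10^-6 A

C = ε₀A/d = (8.85×10^-12)(0.01777)/(5.03×10^-4) = 3.127×10^-10 F and τ = RC = 0.01323 s. I_d in the gap equals the RC charging current.
I_d(t) = (V₀/R) e^(−t/τ) = 4.752×10^-6 · e^(−0.4717) = 2.96×10^-6 A.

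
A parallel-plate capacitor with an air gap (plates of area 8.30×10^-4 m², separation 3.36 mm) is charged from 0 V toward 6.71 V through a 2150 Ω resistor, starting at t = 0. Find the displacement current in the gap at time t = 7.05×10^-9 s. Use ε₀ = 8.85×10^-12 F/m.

6.96×10^-4 A

C = ε₀A/d = (8.85×10^-12)(8.30×10^-4)/(3.36×10^-3) = 2.186×10^-12 F and τ = RC = 4.700×10^-9 s. I_d in the gap equals the RC charging current.
I_d(t) = (V₀/R) e^(−t/τ) = 3.121×10^-3 · e^(−1.500) = 6.96×10^-4 A.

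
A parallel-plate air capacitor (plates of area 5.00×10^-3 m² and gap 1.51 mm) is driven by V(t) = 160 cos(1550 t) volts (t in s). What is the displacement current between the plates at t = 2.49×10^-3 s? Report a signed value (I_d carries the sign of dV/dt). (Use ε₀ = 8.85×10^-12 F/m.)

C = ε₀A/d = (8.85×10^-12)(5.00×10^-3)/(1.51×10^-3) = 2.930×10^-11 F. dV/dt = V₀ω·−sin(ωt); at ωt = 3.8595 rad this factor is 0.6578.
I_d = C dV/dt = (2.930×10^-11)(160)(1550)(0.6578) = 4.78×10^-6 A.

4.78×10^-6 A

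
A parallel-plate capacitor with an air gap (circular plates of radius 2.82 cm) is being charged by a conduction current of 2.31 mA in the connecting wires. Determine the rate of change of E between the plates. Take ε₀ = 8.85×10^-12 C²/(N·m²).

1.04×10^11 V/(m·s)

Charge continuity gives I_d = I = 2.31×10^-3 A between the plates.
Then dE/dt = I_d/(ε₀A) = 1.04×10^11 V/(m·s).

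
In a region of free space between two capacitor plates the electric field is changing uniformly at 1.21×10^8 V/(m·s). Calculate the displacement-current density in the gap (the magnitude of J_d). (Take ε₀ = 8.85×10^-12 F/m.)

1.07×10^-3 A/m²

The displacement-current density is ε₀ ∂E/∂t = (8.85×10^-12)(1.21×10^8) = 1.07×10^-3 A/m².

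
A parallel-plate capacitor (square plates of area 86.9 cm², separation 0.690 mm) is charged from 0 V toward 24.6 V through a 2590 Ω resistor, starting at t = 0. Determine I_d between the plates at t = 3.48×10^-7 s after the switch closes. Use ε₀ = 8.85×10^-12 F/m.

2.85×10^-3 A

C = ε₀A/d = (8.85×10^-12)(8.69×10^-3)/(6.90×10^-4) = 1.115×10^-10 F, so τ = RC = 2.888×10^-7 s.
The conduction current is I(t) = (V₀/R) e^(−t/τ), and the displacement current between the plates equals it.
t/τ = 1.205; I_d = (24.6/2590) · e^(−1.205) = (9.498×10^-3)(0.2997) = 2.85×10^-3 A.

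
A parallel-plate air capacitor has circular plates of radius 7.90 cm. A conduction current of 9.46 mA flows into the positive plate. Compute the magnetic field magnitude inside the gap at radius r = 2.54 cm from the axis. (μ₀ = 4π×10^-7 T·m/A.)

Between the plates the displacement current equals the wire current: I_d = 9.46 mA = 9.46×10^-3 A.
For r < R the Ampère–Maxwell law gives B(2πr) = μ₀ I_d (r²/R²), so B = μ₀ I_d r/(2πR²) = (4π×10^-7)(9.46×10^-3)(0.0254)/(2π·0.0790²) = 7.70×10^-9 T.

7.70×10^-9 T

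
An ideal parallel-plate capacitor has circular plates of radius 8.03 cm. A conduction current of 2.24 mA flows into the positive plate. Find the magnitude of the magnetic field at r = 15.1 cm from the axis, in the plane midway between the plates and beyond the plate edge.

2.97×10^-9 T

Between the plates the displacement current equals the wire current: I_d = 2.24 mA = 2.24×10^-3 A.
For r ≥ R the full I_d is enclosed: B = μ₀ I_d/(2πr) = (4π×10^-7)(2.24×10^-3)/(2π·0.151) = 2.97×10^-9 T.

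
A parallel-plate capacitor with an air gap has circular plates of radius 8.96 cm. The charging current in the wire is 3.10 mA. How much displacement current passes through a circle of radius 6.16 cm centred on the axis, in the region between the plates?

1.47×10^-3 A

Between the plates the displacement current equals the wire current: I_d = 3.10 mA = 3.10×10^-3 A.
Through an area πr² the displacement current is I_d·(πr²/πR²) = I_d (r/R)² = 1.47×10^-3 A.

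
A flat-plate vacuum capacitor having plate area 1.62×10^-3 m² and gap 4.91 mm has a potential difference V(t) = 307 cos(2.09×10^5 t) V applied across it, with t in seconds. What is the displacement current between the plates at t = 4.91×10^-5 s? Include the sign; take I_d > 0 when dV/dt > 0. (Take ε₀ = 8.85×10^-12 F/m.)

1.39×10^-4 A

C = ε₀A/d = (8.85×10^-12)(1.62×10^-3)/(4.91×10^-3) = 2.920×10^-12 F. dV/dt = V₀ω·−sin(ωt); at ωt = 10.2619 rad this factor is 0.7427.
I_d = C dV/dt = (2.920×10^-12)(307)(2.09×10^5)(0.7427) = 1.39×10^-4 A.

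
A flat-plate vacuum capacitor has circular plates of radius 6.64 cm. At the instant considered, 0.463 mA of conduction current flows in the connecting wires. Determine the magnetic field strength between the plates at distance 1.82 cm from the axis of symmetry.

By continuity the displacement current in the gap matches the conduction current: I_d = 4.63×10^-4 A.
For r < R the Ampère–Maxwell law gives B(2πr) = μ₀ I_d (r²/R²), so B = μ₀ I_d r/(2πR²) = (4π×10^-7)(4.63×10^-4)(0.0182)/(2π·0.0664²) = 3.82×10^-10 T.

3.82×10^-10 T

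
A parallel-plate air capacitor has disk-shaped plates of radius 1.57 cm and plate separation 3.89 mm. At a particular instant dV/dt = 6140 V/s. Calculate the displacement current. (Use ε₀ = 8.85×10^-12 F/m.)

The displacement current equals the charging current C dV/dt. With C = ε₀A/d = (8.85×10^-12)(7.744×10^-4)/(3.89×10^-3) = 1.762×10^-12 F, I_d = (1.762×10^-12)(6140) = 1.08×10^-8 A.

1.08×10^-8 A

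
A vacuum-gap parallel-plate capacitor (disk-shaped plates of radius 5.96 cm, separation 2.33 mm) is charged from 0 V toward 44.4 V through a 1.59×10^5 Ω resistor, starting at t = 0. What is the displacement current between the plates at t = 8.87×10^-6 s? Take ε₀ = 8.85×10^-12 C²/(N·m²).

C = ε₀A/d = (8.85×10^-12)(0.01116)/(2.33×10^-3) = 4.239×10^-11 F and τ = RC = 6.740×10^-6 s. I_d in the gap equals the RC charging current.
I_d(t) = (V₀/R) e^(−t/τ) = 2.792×10^-4 · e^(−1.316) = 7.49×10^-5 A.

7.49×10^-5 A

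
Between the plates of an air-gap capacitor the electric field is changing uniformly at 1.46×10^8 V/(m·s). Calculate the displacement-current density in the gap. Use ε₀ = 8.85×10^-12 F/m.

1.29×10^-3 A/m²

J_d = ε₀ dE/dt = (8.85×10^-12)(1.46×10^8) = 1.29×10^-3 A/m².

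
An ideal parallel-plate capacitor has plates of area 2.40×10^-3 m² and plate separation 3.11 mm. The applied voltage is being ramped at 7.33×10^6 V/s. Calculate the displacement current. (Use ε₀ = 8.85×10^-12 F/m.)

The displacement current equals the charging current C dV/dt. With C = ε₀A/d = (8.85×10^-12)(2.40×10^-3)/(3.11×10^-3) = 6.830×10^-12 F, I_d = (6.830×10^-12)(7.33×10^6) = 5.01×10^-5 A.

5.01×10^-5 A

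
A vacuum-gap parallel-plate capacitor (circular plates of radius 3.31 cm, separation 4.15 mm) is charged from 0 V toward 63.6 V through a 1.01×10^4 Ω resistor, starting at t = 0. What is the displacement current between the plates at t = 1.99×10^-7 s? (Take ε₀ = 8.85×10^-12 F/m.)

C = ε₀A/d = (8.85×10^-12)(3.442×10^-3)/(4.15×10^-3) = 7.340×10^-12 F, so τ = RC = 7.413×10^-8 s.
The conduction current is I(t) = (V₀/R) e^(−t/τ), and the displacement current between the plates equals it.
t/τ = 2.684; I_d = (63.6/1.01×10^4) · e^(−2.684) = (6.297×10^-3)(0.06829) = 4.30×10^-4 A.

4.30×10^-4 A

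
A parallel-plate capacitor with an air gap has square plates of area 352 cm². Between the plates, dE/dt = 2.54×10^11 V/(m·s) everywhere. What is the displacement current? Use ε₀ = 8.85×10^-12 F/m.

0.0791 A

I_d = ε₀ A (dE/dt) = (8.85×10^-12)(0.0352 m²)(2.54×10^11) = 0.0791 A.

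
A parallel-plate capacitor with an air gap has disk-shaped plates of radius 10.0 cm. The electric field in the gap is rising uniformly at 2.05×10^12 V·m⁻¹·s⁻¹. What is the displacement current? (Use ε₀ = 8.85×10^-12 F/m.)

0.570 A

The displacement current is ε₀ times dΦ_E/dt = ε₀ A dE/dt = (8.85×10^-12)(0.03142)(2.05×10^12) = 0.570 A.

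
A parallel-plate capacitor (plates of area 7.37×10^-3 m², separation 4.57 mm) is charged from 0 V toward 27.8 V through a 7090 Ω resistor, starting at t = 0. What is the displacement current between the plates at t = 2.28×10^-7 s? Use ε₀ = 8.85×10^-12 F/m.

C = ε₀A/d = (8.85×10^-12)(7.37×10^-3)/(4.57×10^-3) = 1.427×10^-11 F, so τ = RC = 1.012×10^-7 s.
The conduction current is I(t) = (V₀/R) e^(−t/τ), and the displacement current between the plates equals it.
t/τ = 2.253; I_d = (27.8/7090) · e^(−2.253) = (3.921×10^-3)(0.1051) = 4.12×10^-4 A.

4.12×10^-4 A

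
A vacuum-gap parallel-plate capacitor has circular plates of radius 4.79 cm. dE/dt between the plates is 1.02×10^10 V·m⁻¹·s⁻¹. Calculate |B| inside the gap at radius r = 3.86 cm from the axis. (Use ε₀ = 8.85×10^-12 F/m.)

I_d = ε₀ dΦ_E/dt = ε₀ πR² (dE/dt) = (8.85×10^-12)(7.208×10^-3)(1.02×10^10) = 6.507×10^-4 A through the full plate area.
An Ampèrian loop of radius r encloses a fraction (r/R)² of I_d. Then B·2πr = μ₀ I_d (r/R)², giving B = μ₀ I_d r/(2πR²) = 2.19×10^-9 T.

2.19×10^-9 T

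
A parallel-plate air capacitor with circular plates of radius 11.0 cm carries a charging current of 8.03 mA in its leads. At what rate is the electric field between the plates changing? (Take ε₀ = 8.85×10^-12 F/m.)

2.39×10^10 V/(m·s)

Charge continuity gives I_d = I = 8.03×10^-3 A between the plates.
Inverting I_d = ε₀ A dE/dt gives dE/dt = 8.03×10^-3 / (8.85×10^-12 · 0.03801) = 2.39×10^10 V/(m·s).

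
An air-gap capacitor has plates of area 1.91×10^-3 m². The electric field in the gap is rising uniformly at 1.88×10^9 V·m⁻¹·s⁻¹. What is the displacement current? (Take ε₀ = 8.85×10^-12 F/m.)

I_d = ε₀ A (dE/dt) = (8.85×10^-12)(1.91×10^-3 m²)(1.88×10^9) = 3.18×10^-5 A.

3.18×10^-5 A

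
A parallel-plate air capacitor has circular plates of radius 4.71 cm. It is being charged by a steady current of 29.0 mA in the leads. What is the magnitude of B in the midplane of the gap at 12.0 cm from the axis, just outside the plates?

Between the plates the displacement current equals the wire current: I_d = 29.0 mA = 0.0290 A.
Outside the plates the loop encloses all of I_d, so B·2πr = μ₀ I_d and B = 4.83×10^-8 T.

4.83×10^-8 T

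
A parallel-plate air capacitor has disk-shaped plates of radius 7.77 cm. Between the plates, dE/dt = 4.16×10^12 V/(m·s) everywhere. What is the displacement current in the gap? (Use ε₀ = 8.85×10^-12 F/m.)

The displacement current is ε₀ times dΦ_E/dt = ε₀ A dE/dt = (8.85×10^-12)(0.01897)(4.16×10^12) = 0.698 A.

0.698 A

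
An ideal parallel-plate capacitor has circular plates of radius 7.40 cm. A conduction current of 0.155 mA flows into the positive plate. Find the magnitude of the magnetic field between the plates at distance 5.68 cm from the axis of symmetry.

3.22×10^-10 T

Between the plates the displacement current equals the wire current: I_d = 0.155 mA = 1.55×10^-4 A.
An Ampèrian loop of radius r encloses a fraction (r/R)² of I_d. Then B·2πr = μ₀ I_d (r/R)², giving B = μ₀ I_d r/(2πR²) = 3.22×10^-10 T.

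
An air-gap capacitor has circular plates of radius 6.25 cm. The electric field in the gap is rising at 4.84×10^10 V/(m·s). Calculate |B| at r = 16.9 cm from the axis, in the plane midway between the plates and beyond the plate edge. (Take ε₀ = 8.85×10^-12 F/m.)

Total displacement current: I_d = ε₀(πR²)(dE/dt) = (8.85×10^-12)(0.01227)(4.84×10^10) = 5.256×10^-3 A.
With r > R the enclosed displacement current is the full I_d; B = μ₀ I_d / (2πr) = 6.22×10^-9 T.

6.22×10^-9 T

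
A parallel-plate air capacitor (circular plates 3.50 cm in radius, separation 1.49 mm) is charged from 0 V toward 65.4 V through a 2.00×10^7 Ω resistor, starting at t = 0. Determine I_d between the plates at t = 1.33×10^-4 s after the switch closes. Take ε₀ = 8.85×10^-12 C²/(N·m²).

C = ε₀A/d = (8.85×10^-12)(3.848×10^-3)/(1.49×10^-3) = 2.286×10^-11 F and τ = RC = 4.572×10^-4 s. I_d in the gap equals the RC charging current.
I_d(t) = (V₀/R) e^(−t/τ) = 3.270×10^-6 · e^(−0.2909) = 2.44×10^-6 A.

2.44×10^-6 A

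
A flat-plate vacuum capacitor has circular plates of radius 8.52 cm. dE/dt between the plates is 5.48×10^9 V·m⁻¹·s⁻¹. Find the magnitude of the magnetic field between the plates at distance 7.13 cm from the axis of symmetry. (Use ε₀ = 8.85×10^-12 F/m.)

2.17×10^-9 T

I_d = ε₀ dΦ_E/dt = ε₀ πR² (dE/dt) = (8.85×10^-12)(0.02280)(5.48×10^9) = 1.106×10^-3 A through the full plate area.
For r < R the Ampère–Maxwell law gives B(2πr) = μ₀ I_d (r²/R²), so B = μ₀ I_d r/(2πR²) = (4π×10^-7)(1.106×10^-3)(0.0713)/(2π·0.0852²) = 2.17×10^-9 T.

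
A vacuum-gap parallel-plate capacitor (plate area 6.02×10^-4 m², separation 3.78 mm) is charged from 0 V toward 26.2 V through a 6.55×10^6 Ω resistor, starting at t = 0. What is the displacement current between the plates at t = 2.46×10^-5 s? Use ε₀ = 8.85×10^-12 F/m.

2.78×10^-7 A

C = ε₀A/d = (8.85×10^-12)(6.02×10^-4)/(3.78×10^-3) = 1.409×10^-12 F and τ = RC = 9.229×10^-6 s. I_d in the gap equals the RC charging current.
I_d(t) = (V₀/R) e^(−t/τ) = 4.000×10^-6 · e^(−2.666) = 2.78×10^-7 A.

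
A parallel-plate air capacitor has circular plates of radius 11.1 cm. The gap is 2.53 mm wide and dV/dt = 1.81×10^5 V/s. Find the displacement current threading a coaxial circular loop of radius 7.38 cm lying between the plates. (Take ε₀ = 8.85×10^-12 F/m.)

1.08×10^-5 A

I_d = C dV/dt with C = ε₀πR²/d = 1.354×10^-10 F, so I_d = (1.354×10^-10)(1.81×10^5) = 2.451×10^-5 A.
The field is uniform, so I_d,enc = I_d (r/R)² = (2.451×10^-5)(7.38/11.1)² = 1.08×10^-5 A.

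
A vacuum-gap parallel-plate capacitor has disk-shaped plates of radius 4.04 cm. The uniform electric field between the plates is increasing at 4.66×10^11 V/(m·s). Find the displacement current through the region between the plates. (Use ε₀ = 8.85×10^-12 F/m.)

0.0211 A

With a uniform field, Φ_E = EA, so I_d = ε₀ A dE/dt = 0.0211 A.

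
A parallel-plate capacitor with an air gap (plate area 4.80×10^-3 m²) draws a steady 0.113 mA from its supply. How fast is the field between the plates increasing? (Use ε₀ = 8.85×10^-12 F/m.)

By continuity, I_d in the gap equals the 0.113 mA flowing in the wire.
Then dE/dt = I_d/(ε₀A) = 2.66×10^9 V/(m·s).

2.66×10^9 V/(m·s)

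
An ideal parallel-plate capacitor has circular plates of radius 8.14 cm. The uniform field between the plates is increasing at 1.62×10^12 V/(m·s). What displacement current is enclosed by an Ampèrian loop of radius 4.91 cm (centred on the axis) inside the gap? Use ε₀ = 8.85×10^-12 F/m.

0.109 A

I_d = ε₀ dΦ_E/dt = ε₀ πR² (dE/dt) = (8.85×10^-12)(0.02082)(1.62×10^12) = 0.2985 A through the full plate area.
Through an area πr² the displacement current is I_d·(πr²/πR²) = I_d (r/R)² = 0.109 A.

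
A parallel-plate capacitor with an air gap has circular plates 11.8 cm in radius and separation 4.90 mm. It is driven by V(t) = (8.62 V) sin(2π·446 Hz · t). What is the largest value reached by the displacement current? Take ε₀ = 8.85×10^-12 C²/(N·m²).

1.91×10^-6 A

(dE/dt)_max = V₀ω/d = 4.929×10^6 V/(m·s); ω = 2πf = 2802 rad/s.
I_d,max = ε₀ A (dE/dt)_max = (8.85×10^-12)(0.04374)(4.929×10^6) = 1.91×10^-6 A.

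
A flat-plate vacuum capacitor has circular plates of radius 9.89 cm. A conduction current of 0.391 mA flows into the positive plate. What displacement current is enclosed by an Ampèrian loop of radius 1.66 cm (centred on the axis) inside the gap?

No conduction current crosses the gap, so I_d there equals the 3.91×10^-4 A in the leads.
Since J_d is uniform, the enclosed fraction is (r/R)² = 0.02817, giving I_d,enc = 1.10×10^-5 A.

1.10×10^-5 A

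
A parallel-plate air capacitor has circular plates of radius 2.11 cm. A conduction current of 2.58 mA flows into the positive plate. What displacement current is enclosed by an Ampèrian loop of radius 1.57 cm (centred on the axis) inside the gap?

No conduction current crosses the gap, so I_d there equals the 2.58×10^-3 A in the leads.
Through an area πr² the displacement current is I_d·(πr²/πR²) = I_d (r/R)² = 1.43×10^-3 A.

1.43×10^-3 A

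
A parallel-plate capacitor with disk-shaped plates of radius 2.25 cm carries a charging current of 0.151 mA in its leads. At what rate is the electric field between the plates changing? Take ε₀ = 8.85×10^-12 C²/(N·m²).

1.07×10^10 V/(m·s)

The displacement current between the plates equals the conduction current, I_d = 0.151 mA.
Since I_d = ε₀ A dE/dt, dE/dt = I_d/(ε₀A) = (1.51×10^-4)/((8.85×10^-12)(1.590×10^-3)) = 1.07×10^10 V/(m·s).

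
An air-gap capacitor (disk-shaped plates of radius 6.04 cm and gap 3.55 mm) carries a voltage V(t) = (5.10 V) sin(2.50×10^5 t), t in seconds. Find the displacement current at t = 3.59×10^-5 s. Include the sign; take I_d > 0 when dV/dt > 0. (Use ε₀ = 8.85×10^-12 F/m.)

dE/dt = (V₀ω/d)·cos(ωt) with ωt = 8.975 rad: (5.10)(2.50×10^5)(-0.9005)/(3.55×10^-3) = -3.234×10^8 V/(m·s).
I_d = ε₀ A dE/dt = (8.85×10^-12)(0.01146)(-3.234×10^8) = -3.28×10^-5 A.

-3.28×10^-5 A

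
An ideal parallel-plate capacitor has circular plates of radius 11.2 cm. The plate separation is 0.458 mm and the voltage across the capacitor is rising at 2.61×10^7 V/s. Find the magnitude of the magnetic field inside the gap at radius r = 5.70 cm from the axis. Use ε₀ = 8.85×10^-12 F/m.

I_d = C dV/dt with C = ε₀πR²/d = 7.615×10^-10 F, so I_d = (7.615×10^-10)(2.61×10^7) = 0.01988 A.
For r < R the Ampère–Maxwell law gives B(2πr) = μ₀ I_d (r²/R²), so B = μ₀ I_d r/(2πR²) = (4π×10^-7)(0.01988)(0.0570)/(2π·0.112²) = 1.81×10^-8 T.

1.81×10^-8 T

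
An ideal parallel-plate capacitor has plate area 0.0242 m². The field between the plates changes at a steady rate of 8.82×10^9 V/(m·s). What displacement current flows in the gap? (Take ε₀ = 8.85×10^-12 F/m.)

I_d = ε₀ A (dE/dt) = (8.85×10^-12)(0.0242 m²)(8.82×10^9) = 1.89×10^-3 A.

1.89×10^-3 A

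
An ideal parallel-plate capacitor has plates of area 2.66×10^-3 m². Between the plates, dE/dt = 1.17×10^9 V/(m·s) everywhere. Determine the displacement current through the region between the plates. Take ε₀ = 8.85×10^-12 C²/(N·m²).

I_d = ε₀ A (dE/dt) = (8.85×10^-12)(2.66×10^-3 m²)(1.17×10^9) = 2.75×10^-5 A.

2.75×10^-5 A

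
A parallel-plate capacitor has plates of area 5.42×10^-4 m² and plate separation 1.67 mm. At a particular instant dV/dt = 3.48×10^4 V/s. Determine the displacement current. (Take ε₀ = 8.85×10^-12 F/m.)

1.00×10^-7 A

E = V/d so dE/dt = (dV/dt)/d = 2.084×10^7 V/(m·s), and I_d = ε₀ A dE/dt = (8.85×10^-12)(5.42×10^-4)(2.084×10^7) = 1.00×10^-7 A.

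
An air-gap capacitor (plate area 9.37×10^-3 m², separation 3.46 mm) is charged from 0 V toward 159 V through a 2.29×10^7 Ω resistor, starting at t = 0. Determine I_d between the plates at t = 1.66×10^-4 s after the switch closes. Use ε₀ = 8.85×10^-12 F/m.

5.13×10^-6 A

With C = ε₀A/d = (8.85×10^-12)(9.37×10^-3)/(3.46×10^-3) = 2.397×10^-11 F, the time constant is τ = RC = 5.489×10^-4 s, so t/τ = 0.3024 and e^(−t/τ) = 0.7390.
I_d = I_cond = (V₀/R) e^(−t/τ) = (6.943×10^-6)(0.7390) = 5.13×10^-6 A.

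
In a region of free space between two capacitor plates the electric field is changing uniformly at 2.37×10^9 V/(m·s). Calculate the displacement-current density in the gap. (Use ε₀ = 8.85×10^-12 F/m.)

0.0210 A/m²

J_d = ε₀ ∂E/∂t, so J_d = 0.0210 A/m².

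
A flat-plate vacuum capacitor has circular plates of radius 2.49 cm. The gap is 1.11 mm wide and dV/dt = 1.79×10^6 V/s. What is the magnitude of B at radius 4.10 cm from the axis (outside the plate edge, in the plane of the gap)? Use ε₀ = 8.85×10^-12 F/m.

1.36×10^-10 T

I_d = C dV/dt with C = ε₀πR²/d = 1.553×10^-11 F, so I_d = (1.553×10^-11)(1.79×10^6) = 2.780×10^-5 A.
Outside the plates the loop encloses all of I_d, so B·2πr = μ₀ I_d and B = 1.36×10^-10 T.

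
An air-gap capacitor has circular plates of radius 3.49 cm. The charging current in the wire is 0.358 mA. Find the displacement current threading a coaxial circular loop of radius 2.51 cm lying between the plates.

Between the plates the displacement current equals the wire current: I_d = 0.358 mA = 3.58×10^-4 A.
The field is uniform, so I_d,enc = I_d (r/R)² = (3.58×10^-4)(2.51/3.49)² = 1.85×10^-4 A.

1.85×10^-4 A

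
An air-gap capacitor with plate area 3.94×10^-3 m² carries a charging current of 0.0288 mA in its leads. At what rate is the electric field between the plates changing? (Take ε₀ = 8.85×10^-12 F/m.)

By continuity, I_d in the gap equals the 0.0288 mA flowing in the wire.
Since I_d = ε₀ A dE/dt, dE/dt = I_d/(ε₀A) = (2.88×10^-5)/((8.85×10^-12)(3.94×10^-3)) = 8.26×10^8 V/(m·s).

8.26×10^8 V/(m·s)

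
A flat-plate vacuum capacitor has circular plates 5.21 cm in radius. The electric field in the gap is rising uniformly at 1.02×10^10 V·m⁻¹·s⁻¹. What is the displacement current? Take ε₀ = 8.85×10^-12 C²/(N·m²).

The displacement current is ε₀ times dΦ_E/dt = ε₀ A dE/dt = (8.85×10^-12)(8.528×10^-3)(1.02×10^10) = 7.70×10^-4 A.

7.70×10^-4 A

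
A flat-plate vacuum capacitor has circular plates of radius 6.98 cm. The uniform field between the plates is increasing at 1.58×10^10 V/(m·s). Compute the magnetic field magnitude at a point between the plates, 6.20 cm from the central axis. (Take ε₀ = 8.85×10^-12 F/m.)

5.45×10^-9 T

I_d = ε₀ dΦ_E/dt = ε₀ πR² (dE/dt) = (8.85×10^-12)(0.01531)(1.58×10^10) = 2.141×10^-3 A through the full plate area.
For r < R the Ampère–Maxwell law gives B(2πr) = μ₀ I_d (r²/R²), so B = μ₀ I_d r/(2πR²) = (4π×10^-7)(2.141×10^-3)(0.0620)/(2π·0.0698²) = 5.45×10^-9 T.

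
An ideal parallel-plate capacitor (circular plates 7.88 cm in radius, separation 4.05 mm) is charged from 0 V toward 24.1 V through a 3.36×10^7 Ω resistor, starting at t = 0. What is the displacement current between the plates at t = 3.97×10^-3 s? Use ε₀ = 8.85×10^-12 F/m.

C = ε₀A/d = (8.85×10^-12)(0.01951)/(4.05×10^-3) = 4.263×10^-11 F, so τ = RC = 1.432×10^-3 s.
The conduction current is I(t) = (V₀/R) e^(−t/τ), and the displacement current between the plates equals it.
t/τ = 2.772; I_d = (24.1/3.36×10^7) · e^(−2.772) = (7.173×10^-7)(0.06254) = 4.49×10^-8 A.

4.49×10^-8 A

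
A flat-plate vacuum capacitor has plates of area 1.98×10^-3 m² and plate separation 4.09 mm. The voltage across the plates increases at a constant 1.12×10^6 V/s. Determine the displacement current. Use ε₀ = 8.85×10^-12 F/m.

4.80×10^-6 A

E = V/d so dE/dt = (dV/dt)/d = 2.738×10^8 V/(m·s), and I_d = ε₀ A dE/dt = (8.85×10^-12)(1.98×10^-3)(2.738×10^8) = 4.80×10^-6 A.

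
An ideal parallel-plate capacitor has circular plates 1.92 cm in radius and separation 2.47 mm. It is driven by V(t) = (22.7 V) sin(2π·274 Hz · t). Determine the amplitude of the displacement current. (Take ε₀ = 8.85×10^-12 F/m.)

1.62×10^-7 A

The displacement current equals the conduction current C dV/dt, which peaks at C V₀ ω.
With C = ε₀A/d = (8.85×10^-12)(1.158×10^-3)/(2.47×10^-3) = 4.149×10^-12 F and ω = 2πf = 1722 rad/s, I_d,max = (4.149×10^-12)(22.7)(1722) = 1.62×10^-7 A.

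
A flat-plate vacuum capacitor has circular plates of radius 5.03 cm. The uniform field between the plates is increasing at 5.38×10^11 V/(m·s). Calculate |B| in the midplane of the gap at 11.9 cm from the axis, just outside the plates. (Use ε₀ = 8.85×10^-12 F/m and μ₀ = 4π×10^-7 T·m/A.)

Total displacement current: I_d = ε₀(πR²)(dE/dt) = (8.85×10^-12)(7.949×10^-3)(5.38×10^11) = 0.03785 A.
Outside the plates the loop encloses all of I_d, so B·2πr = μ₀ I_d and B = 6.36×10^-8 T.

6.36×10^-8 T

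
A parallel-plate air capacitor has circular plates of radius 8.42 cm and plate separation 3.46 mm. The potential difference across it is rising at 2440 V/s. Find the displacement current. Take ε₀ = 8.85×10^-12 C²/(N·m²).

1.39×10^-7 A

C = ε₀A/d = (8.85×10^-12)(0.02227)/(3.46×10^-3) = 5.696×10^-11 F.
I_d = C dV/dt = (5.696×10^-11)(2440) = 1.39×10^-7 A.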